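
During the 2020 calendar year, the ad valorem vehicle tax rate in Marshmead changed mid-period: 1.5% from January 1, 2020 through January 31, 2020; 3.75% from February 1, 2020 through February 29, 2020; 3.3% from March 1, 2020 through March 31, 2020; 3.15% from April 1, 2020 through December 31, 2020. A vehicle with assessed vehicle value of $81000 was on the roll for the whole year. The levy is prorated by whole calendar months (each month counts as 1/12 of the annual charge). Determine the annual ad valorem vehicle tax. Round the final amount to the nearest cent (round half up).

January 1 – January 31, 2020: 1 month at 1.5% → $81000 × 1.5% × 1/12 = $101.2500
February 1 – February 29, 2020: 1 month at 3.75% → $81000 × 3.75% × 1/12 = $253.1250
March 1 – March 31, 2020: 1 month at 3.3% → $81000 × 3.3% × 1/12 = $222.7500
April 1 – December 31, 2020: 9 months at 3.15% → $81000 × 3.15% × 9/12 = $1913.6250
Total = $2490.7500

$2490.75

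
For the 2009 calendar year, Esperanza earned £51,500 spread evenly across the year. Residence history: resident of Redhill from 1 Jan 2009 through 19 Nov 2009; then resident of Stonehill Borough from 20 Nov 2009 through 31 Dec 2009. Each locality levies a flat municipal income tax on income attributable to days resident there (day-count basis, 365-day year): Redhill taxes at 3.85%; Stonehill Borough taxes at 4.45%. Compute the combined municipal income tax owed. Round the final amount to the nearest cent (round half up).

Redhill, 1 Jan – 19 Nov 2009: 323 days → £51,500 × 3.85% × 323/365 = £1,754.5979
Stonehill Borough, 20 Nov – 31 Dec 2009: 42 days → £51,500 × 4.45% × 42/365 = £263.7082
Total = £2,018.3062

£2,018.31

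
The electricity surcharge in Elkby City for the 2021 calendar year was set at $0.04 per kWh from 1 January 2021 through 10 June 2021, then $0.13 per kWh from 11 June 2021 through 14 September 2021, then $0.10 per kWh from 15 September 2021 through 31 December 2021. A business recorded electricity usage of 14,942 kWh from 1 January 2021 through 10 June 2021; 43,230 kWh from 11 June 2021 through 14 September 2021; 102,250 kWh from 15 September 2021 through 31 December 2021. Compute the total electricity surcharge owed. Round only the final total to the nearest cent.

1 January – 10 June 2021: 14,942 kWh at $0.04/kWh → $597.68
11 June – 14 September 2021: 43,230 kWh at $0.13/kWh → $5,619.90
15 September – 31 December 2021: 102,250 kWh at $0.10/kWh → $10,225.00

$16,442.58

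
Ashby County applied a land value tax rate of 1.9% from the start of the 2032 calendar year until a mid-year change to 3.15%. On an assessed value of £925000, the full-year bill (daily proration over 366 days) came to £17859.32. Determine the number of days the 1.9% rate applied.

357 days

Let d = days at the first rate; then 366 − d days at the second rate.
£925000 × [1.9%·d + 3.15%·(366−d)] / 366 = £17859.32
Solving gives d = 357, so the new rate took effect on 23 December 2032.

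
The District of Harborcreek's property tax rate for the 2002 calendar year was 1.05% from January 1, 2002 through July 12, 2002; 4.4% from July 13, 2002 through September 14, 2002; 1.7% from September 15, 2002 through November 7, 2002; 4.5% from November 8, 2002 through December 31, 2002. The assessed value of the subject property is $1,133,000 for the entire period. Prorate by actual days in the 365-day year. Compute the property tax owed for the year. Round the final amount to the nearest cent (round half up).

$25,424.21

January 1 – July 12, 2002: 193 days at 1.05% → $1,133,000 × 1.05% × 193/365 = $6,290.4781
July 13 – September 14, 2002: 64 days at 4.4% → $1,133,000 × 4.4% × 64/365 = $8,741.1726
September 15 – November 7, 2002: 54 days at 1.7% → $1,133,000 × 1.7% × 54/365 = $2,849.5726
November 8 – December 31, 2002: 54 days at 4.5% → $1,133,000 × 4.5% × 54/365 = $7,542.9863
Total = $25,424.2096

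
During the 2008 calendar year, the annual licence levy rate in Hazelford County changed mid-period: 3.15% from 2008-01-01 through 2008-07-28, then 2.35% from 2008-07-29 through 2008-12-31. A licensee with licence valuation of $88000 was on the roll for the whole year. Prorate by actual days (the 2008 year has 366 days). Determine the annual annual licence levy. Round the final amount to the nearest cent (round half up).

2008-01-01 to 2008-07-28: 210 days at 3.15% → $88000 × 3.15% × 210/366 = $1590.4918
2008-07-29 to 2008-12-31: 156 days at 2.35% → $88000 × 2.35% × 156/366 = $881.4426
Total = $2471.9344

$2471.93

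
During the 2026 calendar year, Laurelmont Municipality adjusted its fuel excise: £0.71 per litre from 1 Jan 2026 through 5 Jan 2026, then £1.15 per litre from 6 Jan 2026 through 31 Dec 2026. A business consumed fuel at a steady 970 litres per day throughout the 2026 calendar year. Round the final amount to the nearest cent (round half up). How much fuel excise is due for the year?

£405023.50

1 Jan – 5 Jan 2026: 5 days × 970 litres/day = 4,850 litres at £0.71/litre → £3443.50
6 Jan – 31 Dec 2026: 360 days × 970 litres/day = 349,200 litres at £1.15/litre → £401580.00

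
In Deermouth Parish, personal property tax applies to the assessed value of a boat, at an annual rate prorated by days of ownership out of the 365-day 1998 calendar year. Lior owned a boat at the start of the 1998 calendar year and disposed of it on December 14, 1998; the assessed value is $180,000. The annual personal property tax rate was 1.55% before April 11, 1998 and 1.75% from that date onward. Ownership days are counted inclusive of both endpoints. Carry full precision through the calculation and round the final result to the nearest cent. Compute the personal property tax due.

January 1 – April 10, 1998: 100 days at 1.55% → $180,000 × 1.55% × 100/365 = $764.3836
April 11 – December 14, 1998: 248 days at 1.75% → $180,000 × 1.75% × 248/365 = $2,140.2740
Total = $2,904.6575

$2,904.66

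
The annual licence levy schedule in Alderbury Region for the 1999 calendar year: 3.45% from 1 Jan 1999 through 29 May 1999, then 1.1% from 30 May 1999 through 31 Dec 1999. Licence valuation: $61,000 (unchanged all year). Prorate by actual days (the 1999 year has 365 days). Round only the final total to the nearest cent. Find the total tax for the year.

$1,256.18

1 Jan – 29 May 1999: 149 days at 3.45% → $61,000 × 3.45% × 149/365 = $859.0973
30 May – 31 Dec 1999: 216 days at 1.1% → $61,000 × 1.1% × 216/365 = $397.0849
Total = $1,256.1822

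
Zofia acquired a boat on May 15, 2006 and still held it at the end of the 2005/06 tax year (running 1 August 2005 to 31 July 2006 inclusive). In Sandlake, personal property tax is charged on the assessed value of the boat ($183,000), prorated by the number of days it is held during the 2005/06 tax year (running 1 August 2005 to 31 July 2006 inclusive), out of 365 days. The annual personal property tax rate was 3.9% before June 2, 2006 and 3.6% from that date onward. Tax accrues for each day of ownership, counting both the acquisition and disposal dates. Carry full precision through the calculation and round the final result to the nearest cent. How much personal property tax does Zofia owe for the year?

$1,434.92

May 15 – June 1, 2006: 18 days at 3.9% → $183,000 × 3.9% × 18/365 = $351.9616
June 2 – July 31, 2006: 60 days at 3.6% → $183,000 × 3.6% × 60/365 = $1,082.9589
Total = $1,434.9205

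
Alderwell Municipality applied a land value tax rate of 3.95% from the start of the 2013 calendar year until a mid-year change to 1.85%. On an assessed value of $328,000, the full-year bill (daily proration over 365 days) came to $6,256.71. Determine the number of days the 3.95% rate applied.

10 days

Let d = days at the first rate; then 365 − d days at the second rate.
$328,000 × [3.95%·d + 1.85%·(365−d)] / 365 = $6,256.71
Solving gives d = 10, so the new rate took effect on 11 January 2013.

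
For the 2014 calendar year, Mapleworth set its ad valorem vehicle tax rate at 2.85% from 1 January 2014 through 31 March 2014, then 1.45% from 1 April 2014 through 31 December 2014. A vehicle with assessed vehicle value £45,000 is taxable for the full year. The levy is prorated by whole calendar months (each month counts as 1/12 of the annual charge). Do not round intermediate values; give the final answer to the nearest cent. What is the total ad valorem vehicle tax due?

1 January – 31 March 2014: 3 months at 2.85% → £45,000 × 2.85% × 3/12 = £320.6250
1 April – 31 December 2014: 9 months at 1.45% → £45,000 × 1.45% × 9/12 = £489.3750
Total = £810.0000

£810.00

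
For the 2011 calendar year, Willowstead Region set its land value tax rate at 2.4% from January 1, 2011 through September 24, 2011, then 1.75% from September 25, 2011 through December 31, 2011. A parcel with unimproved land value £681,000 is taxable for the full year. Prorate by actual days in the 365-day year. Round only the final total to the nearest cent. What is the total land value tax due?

£15,155.52

January 1 – September 24, 2011: 267 days at 2.4% → £681,000 × 2.4% × 267/365 = £11,955.7479
September 25 – December 31, 2011: 98 days at 1.75% → £681,000 × 1.75% × 98/365 = £3,199.7671
Total = £15,155.5151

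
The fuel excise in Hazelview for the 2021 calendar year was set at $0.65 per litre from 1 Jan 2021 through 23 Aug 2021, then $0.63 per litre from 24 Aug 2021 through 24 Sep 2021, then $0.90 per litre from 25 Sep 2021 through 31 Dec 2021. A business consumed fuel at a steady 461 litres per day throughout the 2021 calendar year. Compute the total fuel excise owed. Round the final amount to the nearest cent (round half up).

$120,371.71

1 Jan – 23 Aug 2021: 235 days × 461 litres/day = 108,335 litres at $0.65/litre → $70,417.75
24 Aug – 24 Sep 2021: 32 days × 461 litres/day = 14,752 litres at $0.63/litre → $9,293.76
25 Sep – 31 Dec 2021: 98 days × 461 litres/day = 45,178 litres at $0.90/litre → $40,660.20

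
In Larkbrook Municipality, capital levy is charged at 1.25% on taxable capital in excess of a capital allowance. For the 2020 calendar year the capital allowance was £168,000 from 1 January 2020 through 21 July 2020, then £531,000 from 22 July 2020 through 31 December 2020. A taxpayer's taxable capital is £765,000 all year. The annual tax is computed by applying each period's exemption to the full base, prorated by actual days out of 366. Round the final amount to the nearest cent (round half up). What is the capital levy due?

£5,441.70

1 January – 21 July 2020: 203 days, exemption £168,000 → (£765,000 − £168,000) × 1.25% × 203/366 = £4,139.0369
22 July – 31 December 2020: 163 days, exemption £531,000 → (£765,000 − £531,000) × 1.25% × 163/366 = £1,302.6639
Total = £5,441.7008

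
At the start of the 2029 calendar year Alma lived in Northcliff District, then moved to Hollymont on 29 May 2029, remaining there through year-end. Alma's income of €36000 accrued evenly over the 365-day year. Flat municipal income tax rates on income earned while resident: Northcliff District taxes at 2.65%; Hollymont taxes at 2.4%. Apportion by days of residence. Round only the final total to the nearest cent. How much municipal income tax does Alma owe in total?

€900.49

Northcliff District, 1 January – 28 May 2029: 148 days → €36000 × 2.65% × 148/365 = €386.8274
Hollymont, 29 May – 31 December 2029: 217 days → €36000 × 2.4% × 217/365 = €513.6658
Total = €900.4932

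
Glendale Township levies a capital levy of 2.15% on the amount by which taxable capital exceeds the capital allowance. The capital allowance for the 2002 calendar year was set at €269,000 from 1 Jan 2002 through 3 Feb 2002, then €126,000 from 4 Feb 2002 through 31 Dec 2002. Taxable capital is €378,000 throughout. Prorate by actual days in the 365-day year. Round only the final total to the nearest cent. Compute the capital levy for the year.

1 Jan – 3 Feb 2002: 34 days, exemption €269,000 → (€378,000 − €269,000) × 2.15% × 34/365 = €218.2986
4 Feb – 31 Dec 2002: 331 days, exemption €126,000 → (€378,000 − €126,000) × 2.15% × 331/365 = €4,913.3096
Total = €5,131.6082

€5,131.61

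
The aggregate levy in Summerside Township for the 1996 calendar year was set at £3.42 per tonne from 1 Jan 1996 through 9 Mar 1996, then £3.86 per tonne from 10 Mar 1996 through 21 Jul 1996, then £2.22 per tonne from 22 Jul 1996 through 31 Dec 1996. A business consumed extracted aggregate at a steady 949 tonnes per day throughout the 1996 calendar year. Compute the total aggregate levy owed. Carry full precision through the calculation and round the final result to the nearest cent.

1 Jan – 9 Mar 1996: 69 days × 949 tonnes/day = 65,481 tonnes at £3.42/tonne → £223,945.02
10 Mar – 21 Jul 1996: 134 days × 949 tonnes/day = 127,166 tonnes at £3.86/tonne → £490,860.76
22 Jul – 31 Dec 1996: 163 days × 949 tonnes/day = 154,687 tonnes at £2.22/tonne → £343,405.14

£1,058,210.92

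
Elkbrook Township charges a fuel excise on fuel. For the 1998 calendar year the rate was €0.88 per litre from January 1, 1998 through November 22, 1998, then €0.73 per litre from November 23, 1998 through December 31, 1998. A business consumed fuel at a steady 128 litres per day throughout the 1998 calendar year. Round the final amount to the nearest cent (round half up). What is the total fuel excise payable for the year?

January 1 – November 22, 1998: 326 days × 128 litres/day = 41,728 litres at €0.88/litre → €36720.64
November 23 – December 31, 1998: 39 days × 128 litres/day = 4,992 litres at €0.73/litre → €3644.16

€40364.80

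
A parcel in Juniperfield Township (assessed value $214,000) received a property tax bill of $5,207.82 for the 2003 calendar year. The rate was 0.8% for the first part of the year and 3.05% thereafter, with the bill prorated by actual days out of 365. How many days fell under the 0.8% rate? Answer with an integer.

100 days

Let d = days at the first rate; then 365 − d days at the second rate.
$214,000 × [0.8%·d + 3.05%·(365−d)] / 365 = $5,207.82
Solving gives d = 100, so the new rate took effect on April 11, 2003.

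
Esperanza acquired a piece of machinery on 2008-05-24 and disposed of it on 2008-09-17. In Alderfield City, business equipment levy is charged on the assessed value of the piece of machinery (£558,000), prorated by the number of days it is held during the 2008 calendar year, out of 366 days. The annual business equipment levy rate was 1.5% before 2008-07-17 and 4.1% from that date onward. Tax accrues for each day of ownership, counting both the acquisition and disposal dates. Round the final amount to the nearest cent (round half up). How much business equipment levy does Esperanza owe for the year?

2008-05-24 to 2008-07-16: 54 days at 1.5% → £558,000 × 1.5% × 54/366 = £1,234.9180
2008-07-17 to 2008-09-17: 63 days at 4.1% → £558,000 × 4.1% × 63/366 = £3,938.0164
Total = £5,172.9344

£5,172.93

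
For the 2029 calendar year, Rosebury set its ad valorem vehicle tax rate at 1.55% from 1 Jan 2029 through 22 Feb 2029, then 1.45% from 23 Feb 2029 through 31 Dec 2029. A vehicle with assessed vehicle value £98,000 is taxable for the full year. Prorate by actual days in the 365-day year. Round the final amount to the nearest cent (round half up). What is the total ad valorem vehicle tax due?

£1,435.23

1 Jan – 22 Feb 2029: 53 days at 1.55% → £98,000 × 1.55% × 53/365 = £220.5671
23 Feb – 31 Dec 2029: 312 days at 1.45% → £98,000 × 1.45% × 312/365 = £1,214.6630
Total = £1,435.2301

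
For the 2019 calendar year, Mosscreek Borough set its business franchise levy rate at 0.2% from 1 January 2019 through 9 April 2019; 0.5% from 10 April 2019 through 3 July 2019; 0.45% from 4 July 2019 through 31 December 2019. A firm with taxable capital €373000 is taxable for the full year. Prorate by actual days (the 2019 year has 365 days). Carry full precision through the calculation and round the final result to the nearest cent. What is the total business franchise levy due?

€1469.01

1 January – 9 April 2019: 99 days at 0.2% → €373000 × 0.2% × 99/365 = €202.3397
10 April – 3 July 2019: 85 days at 0.5% → €373000 × 0.5% × 85/365 = €434.3151
4 July – 31 December 2019: 181 days at 0.45% → €373000 × 0.45% × 181/365 = €832.3521
Total = €1469.0068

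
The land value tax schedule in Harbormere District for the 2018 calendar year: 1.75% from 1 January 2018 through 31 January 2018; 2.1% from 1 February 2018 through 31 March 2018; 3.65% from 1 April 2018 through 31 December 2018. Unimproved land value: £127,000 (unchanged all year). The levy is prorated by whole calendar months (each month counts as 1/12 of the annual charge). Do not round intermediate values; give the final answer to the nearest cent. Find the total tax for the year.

£4,106.33

1 January – 31 January 2018: 1 month at 1.75% → £127,000 × 1.75% × 1/12 = £185.2083
1 February – 31 March 2018: 2 months at 2.1% → £127,000 × 2.1% × 2/12 = £444.5000
1 April – 31 December 2018: 9 months at 3.65% → £127,000 × 3.65% × 9/12 = £3,476.6250
Total = £4,106.3333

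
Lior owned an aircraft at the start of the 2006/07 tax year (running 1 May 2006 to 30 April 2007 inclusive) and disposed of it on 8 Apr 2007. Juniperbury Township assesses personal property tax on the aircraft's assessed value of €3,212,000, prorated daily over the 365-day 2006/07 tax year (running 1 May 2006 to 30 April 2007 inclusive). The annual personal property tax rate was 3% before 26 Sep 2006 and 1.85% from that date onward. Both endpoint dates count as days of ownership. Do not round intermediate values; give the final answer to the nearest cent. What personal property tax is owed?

1 May – 25 Sep 2006: 148 days at 3% → €3,212,000 × 3% × 148/365 = €39,072.0000
26 Sep 2006 – 8 Apr 2007: 195 days at 1.85% → €3,212,000 × 1.85% × 195/365 = €31,746.0000
Total = €70,818.0000

€70,818.00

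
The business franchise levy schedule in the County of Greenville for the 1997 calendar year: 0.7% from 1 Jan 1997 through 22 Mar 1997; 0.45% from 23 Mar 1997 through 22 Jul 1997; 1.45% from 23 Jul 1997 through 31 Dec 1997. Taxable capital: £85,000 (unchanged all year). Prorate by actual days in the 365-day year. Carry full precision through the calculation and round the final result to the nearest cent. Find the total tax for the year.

1 Jan – 22 Mar 1997: 81 days at 0.7% → £85,000 × 0.7% × 81/365 = £132.0411
23 Mar – 22 Jul 1997: 122 days at 0.45% → £85,000 × 0.45% × 122/365 = £127.8493
23 Jul – 31 Dec 1997: 162 days at 1.45% → £85,000 × 1.45% × 162/365 = £547.0274
Total = £806.9178

£806.92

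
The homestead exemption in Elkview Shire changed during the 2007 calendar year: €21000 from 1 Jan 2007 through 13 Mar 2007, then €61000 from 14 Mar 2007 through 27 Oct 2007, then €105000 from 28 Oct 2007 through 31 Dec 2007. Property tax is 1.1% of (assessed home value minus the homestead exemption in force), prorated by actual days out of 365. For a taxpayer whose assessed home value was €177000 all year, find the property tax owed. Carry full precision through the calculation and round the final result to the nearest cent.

1 Jan – 13 Mar 2007: 72 days, exemption €21000 → (€177000 − €21000) × 1.1% × 72/365 = €338.4986
14 Mar – 27 Oct 2007: 228 days, exemption €61000 → (€177000 − €61000) × 1.1% × 228/365 = €797.0630
28 Oct – 31 Dec 2007: 65 days, exemption €105000 → (€177000 − €105000) × 1.1% × 65/365 = €141.0411
Total = €1276.6027

€1276.60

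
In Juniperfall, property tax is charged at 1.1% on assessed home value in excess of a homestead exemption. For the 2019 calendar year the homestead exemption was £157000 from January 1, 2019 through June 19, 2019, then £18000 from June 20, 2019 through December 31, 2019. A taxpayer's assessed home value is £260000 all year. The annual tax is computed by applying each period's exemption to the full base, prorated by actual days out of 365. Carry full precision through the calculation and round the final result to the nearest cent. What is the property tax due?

January 1 – June 19, 2019: 170 days, exemption £157000 → (£260000 − £157000) × 1.1% × 170/365 = £527.6986
June 20 – December 31, 2019: 195 days, exemption £18000 → (£260000 − £18000) × 1.1% × 195/365 = £1422.1644
Total = £1949.8630

£1949.86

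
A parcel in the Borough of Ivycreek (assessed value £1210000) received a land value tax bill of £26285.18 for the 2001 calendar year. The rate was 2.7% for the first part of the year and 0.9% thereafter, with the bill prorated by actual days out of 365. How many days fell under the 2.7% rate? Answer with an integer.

Let d = days at the first rate; then 365 − d days at the second rate.
£1210000 × [2.7%·d + 0.9%·(365−d)] / 365 = £26285.18
Solving gives d = 258, so the new rate took effect on September 16, 2001.

258 days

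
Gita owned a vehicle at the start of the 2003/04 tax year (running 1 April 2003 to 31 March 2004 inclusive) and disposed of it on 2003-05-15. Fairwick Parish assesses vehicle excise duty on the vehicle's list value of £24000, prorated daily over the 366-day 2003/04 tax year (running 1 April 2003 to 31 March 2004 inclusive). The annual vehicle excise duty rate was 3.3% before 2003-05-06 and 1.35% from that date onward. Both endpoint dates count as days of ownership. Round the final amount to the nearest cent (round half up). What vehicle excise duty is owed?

£84.59

2003-04-01 to 2003-05-05: 35 days at 3.3% → £24000 × 3.3% × 35/366 = £75.7377
2003-05-06 to 2003-05-15: 10 days at 1.35% → £24000 × 1.35% × 10/366 = £8.8525
Total = £84.5902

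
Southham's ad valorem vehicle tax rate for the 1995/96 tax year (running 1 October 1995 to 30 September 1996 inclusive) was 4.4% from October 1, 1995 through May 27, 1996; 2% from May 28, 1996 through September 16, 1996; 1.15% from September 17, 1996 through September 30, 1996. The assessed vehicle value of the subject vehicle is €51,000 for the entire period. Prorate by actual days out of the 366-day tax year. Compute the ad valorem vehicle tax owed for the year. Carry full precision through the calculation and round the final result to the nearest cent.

€1,806.04

October 1, 1995 – May 27, 1996: 240 days at 4.4% → €51,000 × 4.4% × 240/366 = €1,471.4754
May 28 – September 16, 1996: 112 days at 2% → €51,000 × 2% × 112/366 = €312.1311
September 17 – September 30, 1996: 14 days at 1.15% → €51,000 × 1.15% × 14/366 = €22.4344
Total = €1,806.0410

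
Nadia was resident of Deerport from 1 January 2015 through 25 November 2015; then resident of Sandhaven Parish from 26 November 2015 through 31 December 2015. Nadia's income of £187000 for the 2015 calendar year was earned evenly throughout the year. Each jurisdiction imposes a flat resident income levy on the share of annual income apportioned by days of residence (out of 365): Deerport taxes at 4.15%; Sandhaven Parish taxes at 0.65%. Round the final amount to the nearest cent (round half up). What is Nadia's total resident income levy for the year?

Deerport, 1 January – 25 November 2015: 329 days → £187000 × 4.15% × 329/365 = £6995.0808
Sandhaven Parish, 26 November – 31 December 2015: 36 days → £187000 × 0.65% × 36/365 = £119.8849
Total = £7114.9658

£7114.97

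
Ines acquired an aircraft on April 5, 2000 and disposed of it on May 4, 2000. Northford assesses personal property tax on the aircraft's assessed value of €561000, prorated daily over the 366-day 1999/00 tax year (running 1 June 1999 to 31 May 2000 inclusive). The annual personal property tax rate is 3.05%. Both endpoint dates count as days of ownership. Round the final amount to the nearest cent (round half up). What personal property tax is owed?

€1402.50

Days held (April 5 – May 4, 2000): 30 out of 366
Tax = €561000 × 3.05% × 30/366 = €1402.5000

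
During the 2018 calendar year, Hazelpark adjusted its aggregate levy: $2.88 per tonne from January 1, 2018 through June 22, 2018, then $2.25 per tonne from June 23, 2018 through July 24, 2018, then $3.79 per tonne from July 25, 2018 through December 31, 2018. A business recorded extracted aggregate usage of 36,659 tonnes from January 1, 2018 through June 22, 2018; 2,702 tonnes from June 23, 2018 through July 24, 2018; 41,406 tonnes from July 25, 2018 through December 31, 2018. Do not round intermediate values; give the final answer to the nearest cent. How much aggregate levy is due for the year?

$268,586.16

January 1 – June 22, 2018: 36,659 tonnes at $2.88/tonne → $105,577.92
June 23 – July 24, 2018: 2,702 tonnes at $2.25/tonne → $6,079.50
July 25 – December 31, 2018: 41,406 tonnes at $3.79/tonne → $156,928.74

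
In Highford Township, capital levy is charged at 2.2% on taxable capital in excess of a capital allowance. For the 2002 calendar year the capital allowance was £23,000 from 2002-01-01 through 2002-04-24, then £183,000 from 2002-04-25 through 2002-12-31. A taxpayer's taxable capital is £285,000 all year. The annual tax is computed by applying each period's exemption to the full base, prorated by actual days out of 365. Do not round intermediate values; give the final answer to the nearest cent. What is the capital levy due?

2002-01-01 to 2002-04-24: 114 days, exemption £23,000 → (£285,000 − £23,000) × 2.2% × 114/365 = £1,800.2630
2002-04-25 to 2002-12-31: 251 days, exemption £183,000 → (£285,000 − £183,000) × 2.2% × 251/365 = £1,543.1342
Total = £3,343.3973

£3,343.40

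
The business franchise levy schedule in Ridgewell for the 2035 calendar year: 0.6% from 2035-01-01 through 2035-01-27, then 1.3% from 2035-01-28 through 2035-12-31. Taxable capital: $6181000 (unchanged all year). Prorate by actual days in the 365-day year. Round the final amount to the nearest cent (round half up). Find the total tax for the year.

$77152.43

2035-01-01 to 2035-01-27: 27 days at 0.6% → $6181000 × 0.6% × 27/365 = $2743.3479
2035-01-28 to 2035-12-31: 338 days at 1.3% → $6181000 × 1.3% × 338/365 = $74409.0795
Total = $77152.4274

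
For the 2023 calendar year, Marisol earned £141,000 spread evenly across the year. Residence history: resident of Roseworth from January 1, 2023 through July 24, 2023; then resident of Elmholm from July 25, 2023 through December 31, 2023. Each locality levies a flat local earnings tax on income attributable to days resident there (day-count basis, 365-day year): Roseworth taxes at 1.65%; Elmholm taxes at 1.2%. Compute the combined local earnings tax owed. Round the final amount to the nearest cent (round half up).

£2,048.36

Roseworth, January 1 – July 24, 2023: 205 days → £141,000 × 1.65% × 205/365 = £1,306.6644
Elmholm, July 25 – December 31, 2023: 160 days → £141,000 × 1.2% × 160/365 = £741.6986
Total = £2,048.3630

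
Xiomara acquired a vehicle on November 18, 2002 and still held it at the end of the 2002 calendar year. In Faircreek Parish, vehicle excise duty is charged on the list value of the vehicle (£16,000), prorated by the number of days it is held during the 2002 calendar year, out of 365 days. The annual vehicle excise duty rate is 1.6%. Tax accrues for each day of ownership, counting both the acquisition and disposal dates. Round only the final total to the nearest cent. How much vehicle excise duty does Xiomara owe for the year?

Days held (November 18 – December 31, 2002): 44 out of 365
Tax = £16,000 × 1.6% × 44/365 = £30.8603

£30.86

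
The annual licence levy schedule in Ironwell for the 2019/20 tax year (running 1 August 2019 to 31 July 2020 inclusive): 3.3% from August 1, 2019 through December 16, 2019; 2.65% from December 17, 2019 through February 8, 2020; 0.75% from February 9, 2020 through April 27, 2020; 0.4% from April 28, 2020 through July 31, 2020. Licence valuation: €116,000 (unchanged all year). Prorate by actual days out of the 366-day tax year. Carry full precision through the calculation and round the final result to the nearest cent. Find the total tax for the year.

August 1 – December 16, 2019: 138 days at 3.3% → €116,000 × 3.3% × 138/366 = €1,443.3443
December 17, 2019 – February 8, 2020: 54 days at 2.65% → €116,000 × 2.65% × 54/366 = €453.5410
February 9 – April 27, 2020: 79 days at 0.75% → €116,000 × 0.75% × 79/366 = €187.7869
April 28 – July 31, 2020: 95 days at 0.4% → €116,000 × 0.4% × 95/366 = €120.4372
Total = €2,205.1093

€2,205.11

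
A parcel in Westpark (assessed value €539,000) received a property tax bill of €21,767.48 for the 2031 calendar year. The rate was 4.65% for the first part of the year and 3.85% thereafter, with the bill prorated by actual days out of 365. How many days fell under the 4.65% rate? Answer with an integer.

Let d = days at the first rate; then 365 − d days at the second rate.
€539,000 × [4.65%·d + 3.85%·(365−d)] / 365 = €21,767.48
Solving gives d = 86, so the new rate took effect on 28 Mar 2031.

86 days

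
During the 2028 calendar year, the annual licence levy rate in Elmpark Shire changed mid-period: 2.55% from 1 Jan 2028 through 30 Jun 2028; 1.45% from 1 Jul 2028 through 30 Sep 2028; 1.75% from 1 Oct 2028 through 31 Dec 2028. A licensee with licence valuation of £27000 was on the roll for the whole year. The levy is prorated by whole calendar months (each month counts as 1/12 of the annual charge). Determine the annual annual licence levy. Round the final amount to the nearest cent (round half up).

1 Jan – 30 Jun 2028: 6 months at 2.55% → £27000 × 2.55% × 6/12 = £344.2500
1 Jul – 30 Sep 2028: 3 months at 1.45% → £27000 × 1.45% × 3/12 = £97.8750
1 Oct – 31 Dec 2028: 3 months at 1.75% → £27000 × 1.75% × 3/12 = £118.1250
Total = £560.2500

£560.25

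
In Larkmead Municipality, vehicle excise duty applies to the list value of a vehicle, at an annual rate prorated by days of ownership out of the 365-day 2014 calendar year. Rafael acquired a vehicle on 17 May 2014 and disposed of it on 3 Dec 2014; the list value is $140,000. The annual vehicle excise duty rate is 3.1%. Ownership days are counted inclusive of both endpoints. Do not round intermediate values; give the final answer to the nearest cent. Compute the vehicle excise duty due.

$2,389.97

Days held (17 May – 3 Dec 2014): 201 out of 365
Tax = $140,000 × 3.1% × 201/365 = $2,389.9726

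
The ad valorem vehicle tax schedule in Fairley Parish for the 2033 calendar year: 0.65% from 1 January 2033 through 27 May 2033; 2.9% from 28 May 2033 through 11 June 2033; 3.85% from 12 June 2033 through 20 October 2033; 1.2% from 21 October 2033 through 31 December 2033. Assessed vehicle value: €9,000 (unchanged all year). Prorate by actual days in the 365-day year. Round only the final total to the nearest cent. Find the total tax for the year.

1 January – 27 May 2033: 147 days at 0.65% → €9,000 × 0.65% × 147/365 = €23.5603
28 May – 11 June 2033: 15 days at 2.9% → €9,000 × 2.9% × 15/365 = €10.7260
12 June – 20 October 2033: 131 days at 3.85% → €9,000 × 3.85% × 131/365 = €124.3603
21 October – 31 December 2033: 72 days at 1.2% → €9,000 × 1.2% × 72/365 = €21.3041
Total = €179.9507

€179.95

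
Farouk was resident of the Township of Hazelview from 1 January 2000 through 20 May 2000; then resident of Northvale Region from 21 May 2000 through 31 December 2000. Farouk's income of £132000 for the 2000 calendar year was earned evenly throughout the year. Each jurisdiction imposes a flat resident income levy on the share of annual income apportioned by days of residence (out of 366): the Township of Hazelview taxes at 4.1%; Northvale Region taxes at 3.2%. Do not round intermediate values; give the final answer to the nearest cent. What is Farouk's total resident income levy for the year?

£4681.67

The Township of Hazelview, 1 January – 20 May 2000: 141 days → £132000 × 4.1% × 141/366 = £2084.9508
Northvale Region, 21 May – 31 December 2000: 225 days → £132000 × 3.2% × 225/366 = £2596.7213
Total = £4681.6721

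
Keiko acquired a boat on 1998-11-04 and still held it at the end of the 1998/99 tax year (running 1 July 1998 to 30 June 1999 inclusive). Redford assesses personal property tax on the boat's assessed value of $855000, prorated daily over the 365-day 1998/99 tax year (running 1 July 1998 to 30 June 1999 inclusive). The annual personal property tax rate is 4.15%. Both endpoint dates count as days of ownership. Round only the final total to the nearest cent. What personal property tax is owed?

Days held (1998-11-04 to 1999-06-30): 239 out of 365
Tax = $855000 × 4.15% × 239/365 = $23233.7466

$23233.75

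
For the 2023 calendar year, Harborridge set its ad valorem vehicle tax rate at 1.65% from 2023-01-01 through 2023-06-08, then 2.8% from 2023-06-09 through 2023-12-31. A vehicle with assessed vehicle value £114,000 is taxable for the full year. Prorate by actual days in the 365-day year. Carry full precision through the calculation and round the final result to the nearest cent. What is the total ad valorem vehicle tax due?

£2,620.91

2023-01-01 to 2023-06-08: 159 days at 1.65% → £114,000 × 1.65% × 159/365 = £819.3945
2023-06-09 to 2023-12-31: 206 days at 2.8% → £114,000 × 2.8% × 206/365 = £1,801.5123
Total = £2,620.9068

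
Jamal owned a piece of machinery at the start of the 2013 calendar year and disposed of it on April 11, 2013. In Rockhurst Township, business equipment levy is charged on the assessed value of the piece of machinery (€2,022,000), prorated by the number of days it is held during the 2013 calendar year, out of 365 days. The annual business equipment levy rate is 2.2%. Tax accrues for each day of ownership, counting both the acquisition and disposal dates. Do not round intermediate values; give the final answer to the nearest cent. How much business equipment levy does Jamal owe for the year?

€12,309.27

Days held (January 1 – April 11, 2013): 101 out of 365
Tax = €2,022,000 × 2.2% × 101/365 = €12,309.2712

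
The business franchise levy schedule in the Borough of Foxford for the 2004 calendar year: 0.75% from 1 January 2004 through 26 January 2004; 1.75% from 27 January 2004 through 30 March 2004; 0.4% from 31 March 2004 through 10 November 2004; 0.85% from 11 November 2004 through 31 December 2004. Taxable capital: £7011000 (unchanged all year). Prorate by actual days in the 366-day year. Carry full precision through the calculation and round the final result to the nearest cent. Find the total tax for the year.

£50733.97

1 January – 26 January 2004: 26 days at 0.75% → £7011000 × 0.75% × 26/366 = £3735.3689
27 January – 30 March 2004: 64 days at 1.75% → £7011000 × 1.75% × 64/366 = £21454.4262
31 March – 10 November 2004: 225 days at 0.4% → £7011000 × 0.4% × 225/366 = £17240.1639
11 November – 31 December 2004: 51 days at 0.85% → £7011000 × 0.85% × 51/366 = £8304.0123
Total = £50733.9713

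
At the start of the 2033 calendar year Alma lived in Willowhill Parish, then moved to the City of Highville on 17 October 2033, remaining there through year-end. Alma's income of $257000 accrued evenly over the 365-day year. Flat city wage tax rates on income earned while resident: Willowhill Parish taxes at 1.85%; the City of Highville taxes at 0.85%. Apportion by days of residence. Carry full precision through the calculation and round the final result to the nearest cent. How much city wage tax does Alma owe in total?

$4219.38

Willowhill Parish, 1 January – 16 October 2033: 289 days → $257000 × 1.85% × 289/365 = $3764.5219
The City of Highville, 17 October – 31 December 2033: 76 days → $257000 × 0.85% × 76/365 = $454.8548
Total = $4219.3767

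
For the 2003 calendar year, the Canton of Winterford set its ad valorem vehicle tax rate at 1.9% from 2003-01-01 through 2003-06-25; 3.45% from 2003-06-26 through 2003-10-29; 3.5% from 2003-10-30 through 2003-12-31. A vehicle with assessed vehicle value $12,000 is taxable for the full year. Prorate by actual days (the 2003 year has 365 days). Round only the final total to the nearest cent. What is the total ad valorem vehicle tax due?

$325.35

2003-01-01 to 2003-06-25: 176 days at 1.9% → $12,000 × 1.9% × 176/365 = $109.9397
2003-06-26 to 2003-10-29: 126 days at 3.45% → $12,000 × 3.45% × 126/365 = $142.9151
2003-10-30 to 2003-12-31: 63 days at 3.5% → $12,000 × 3.5% × 63/365 = $72.4932
Total = $325.3479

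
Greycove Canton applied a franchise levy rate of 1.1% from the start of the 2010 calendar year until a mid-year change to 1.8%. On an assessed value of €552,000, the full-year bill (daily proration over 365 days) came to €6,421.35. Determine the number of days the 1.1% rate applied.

Let d = days at the first rate; then 365 − d days at the second rate.
€552,000 × [1.1%·d + 1.8%·(365−d)] / 365 = €6,421.35
Solving gives d = 332, so the new rate took effect on 29 Nov 2010.

332 days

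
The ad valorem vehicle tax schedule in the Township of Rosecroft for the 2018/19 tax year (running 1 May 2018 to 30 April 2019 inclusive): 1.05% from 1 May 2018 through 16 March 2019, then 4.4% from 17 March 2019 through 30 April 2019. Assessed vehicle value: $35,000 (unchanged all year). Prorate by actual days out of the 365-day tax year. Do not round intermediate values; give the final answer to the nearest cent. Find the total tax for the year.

$512.05

1 May 2018 – 16 March 2019: 320 days at 1.05% → $35,000 × 1.05% × 320/365 = $322.1918
17 March – 30 April 2019: 45 days at 4.4% → $35,000 × 4.4% × 45/365 = $189.8630
Total = $512.0548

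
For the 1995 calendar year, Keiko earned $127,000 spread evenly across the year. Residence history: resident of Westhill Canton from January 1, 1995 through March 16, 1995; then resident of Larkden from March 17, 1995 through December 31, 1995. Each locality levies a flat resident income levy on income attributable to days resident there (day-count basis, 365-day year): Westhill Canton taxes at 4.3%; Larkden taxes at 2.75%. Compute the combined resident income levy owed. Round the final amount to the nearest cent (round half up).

$3,896.99

Westhill Canton, January 1 – March 16, 1995: 75 days → $127,000 × 4.3% × 75/365 = $1,122.1233
Larkden, March 17 – December 31, 1995: 290 days → $127,000 × 2.75% × 290/365 = $2,774.8630
Total = $3,896.9863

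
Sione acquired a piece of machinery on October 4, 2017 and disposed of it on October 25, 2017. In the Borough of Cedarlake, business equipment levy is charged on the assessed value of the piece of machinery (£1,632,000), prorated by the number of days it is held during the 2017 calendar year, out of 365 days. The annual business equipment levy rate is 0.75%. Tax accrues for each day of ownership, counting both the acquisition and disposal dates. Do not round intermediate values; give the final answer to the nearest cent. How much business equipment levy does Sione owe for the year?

£737.75

Days held (October 4 – October 25, 2017): 22 out of 365
Tax = £1,632,000 × 0.75% × 22/365 = £737.7534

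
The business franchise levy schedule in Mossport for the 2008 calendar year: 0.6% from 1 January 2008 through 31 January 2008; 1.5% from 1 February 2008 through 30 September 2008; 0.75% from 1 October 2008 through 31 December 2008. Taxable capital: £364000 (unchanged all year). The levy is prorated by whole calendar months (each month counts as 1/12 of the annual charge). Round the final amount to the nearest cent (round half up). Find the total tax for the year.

1 January – 31 January 2008: 1 month at 0.6% → £364000 × 0.6% × 1/12 = £182.0000
1 February – 30 September 2008: 8 months at 1.5% → £364000 × 1.5% × 8/12 = £3640.0000
1 October – 31 December 2008: 3 months at 0.75% → £364000 × 0.75% × 3/12 = £682.5000
Total = £4504.5000

£4504.50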